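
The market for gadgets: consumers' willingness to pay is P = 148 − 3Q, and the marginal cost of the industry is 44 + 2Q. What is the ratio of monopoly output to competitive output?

Monopoly sets MR = MC: 148 − 6Q = 44 + 2Q ⇒ Q = 13, P = 148 − 3·13 = 109.
Under competition P = MC: 148 − 3Q = 44 + 2Q ⇒ Q = 20.8, P = 85.6.
Ratio Q_m/Q_c = 13/20.8 = 0.625.

Q_m/Q_c = 0.625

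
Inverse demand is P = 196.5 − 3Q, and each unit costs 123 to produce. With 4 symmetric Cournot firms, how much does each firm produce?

With 4 symmetric Cournot firms, each firm's FOC gives 196.5 − 15q = 123, so q = 4.9, Q = 4·4.9 = 19.6, and P = 137.7.

q_i = 4.9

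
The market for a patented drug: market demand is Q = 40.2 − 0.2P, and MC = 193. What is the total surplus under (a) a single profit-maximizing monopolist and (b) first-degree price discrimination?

Monopoly: TS = 4.8; Perfect PD: TS = 6.4

Inverting demand: P = 201 − 5Q.
The monopolist equates marginal revenue to marginal cost: 201 − 10Q = 193, so Q = 0.8. From demand, P = 197.
CS = ½·(201 − 197)·0.8 = 1.6; PS = (197 − 193)·0.8 = 3.2; TS = 4.8.
Under first-degree price discrimination the firm charges each unit its demand price and produces up to where P = MC, i.e. Q = 1.6. Consumer surplus is zero; producer surplus equals total surplus.
TS = 6.4 (equal to competitive TS).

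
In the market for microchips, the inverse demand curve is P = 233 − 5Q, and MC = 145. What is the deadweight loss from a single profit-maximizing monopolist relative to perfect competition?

DWL = 193.6

Competitive firms price at marginal cost: P = 145, giving Q = 17.6.
A monopolist chooses Q where MR = MC. MR = 233 − 10Q; setting this equal to 145 gives Q = 8.8 and P = 189.
DWL is the triangle between Q = 8.8 and Q = 17.6: ½·(17.6 − 8.8)·(189 − 145) = 193.6.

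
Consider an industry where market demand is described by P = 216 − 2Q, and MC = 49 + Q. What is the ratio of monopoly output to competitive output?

Monopoly sets MR = MC: 216 − 4Q = 49 + Q ⇒ Q = 33.4, P = 216 − 2·33.4 = 149.2.
Competitive equilibrium sets price equal to marginal cost: 216 − 2Q = 49 + Q, so Q = 167/3 and P = 314/3.
Ratio Q_m/Q_c = 33.4/(167/3) = 0.6.

Q_m/Q_c = 0.6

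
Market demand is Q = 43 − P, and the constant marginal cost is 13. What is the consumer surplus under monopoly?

CS = 112.5

Inverting demand: P = 43 − Q.
The monopolist equates marginal revenue to marginal cost: 43 − 2Q = 13, so Q = 15. From demand, P = 28.
CS = ½·(43 − 28)·15 = 112.5.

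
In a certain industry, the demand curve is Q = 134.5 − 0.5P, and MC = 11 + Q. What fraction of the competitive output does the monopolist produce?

Inverting demand: P = 269 − 2Q.
The monopolist equates marginal revenue to marginal cost: 269 − 4Q = 11 + Q, so Q = 51.6. From demand, P = 165.8.
Competitive equilibrium sets price equal to marginal cost: 269 − 2Q = 11 + Q, so Q = 86 and P = 97.
Ratio Q_m/Q_c = 51.6/86 = 0.6.

Q_m/Q_c = 0.6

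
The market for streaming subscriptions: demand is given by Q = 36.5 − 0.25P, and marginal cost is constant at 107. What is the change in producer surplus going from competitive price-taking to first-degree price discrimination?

Inverting demand: P = 146 − 4Q.
Perfect competition: P = MC = 107, so 146 − 4Q = 107 and Q = 9.75.
PS = (107 − 107)·9.75 = 0.
Under first-degree price discrimination the firm charges each unit its demand price and produces up to where P = MC, i.e. Q = 9.75. Consumer surplus is zero; producer surplus equals total surplus.
PS = ½·(146 − 107)·9.75 = 190.125.
Change in producer surplus: 190.125 − 0 = 190.125.

Producer surplus rises by 190.125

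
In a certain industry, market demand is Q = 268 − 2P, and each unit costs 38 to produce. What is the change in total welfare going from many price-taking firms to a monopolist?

Inverting demand: P = 134 − 0.5Q.
Competitive firms price at marginal cost: P = 38, giving Q = 192.
CS = ½·(134 − 38)·192 = 9216; PS = (38 − 38)·192 = 0; TS = 9216.
Monopoly sets MR = MC: 134 − Q = 38 ⇒ Q = 96, P = 134 − 0.5·96 = 86.
CS = ½·(134 − 86)·96 = 2304; PS = (86 − 38)·96 = 4608; TS = 6912.
Change in total welfare: 6912 − 9216 = −2304.

Total welfare falls by 2304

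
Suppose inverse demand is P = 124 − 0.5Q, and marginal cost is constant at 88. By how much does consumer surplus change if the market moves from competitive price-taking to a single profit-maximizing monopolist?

Perfect competition: P = MC = 88, so 124 − 0.5Q = 88 and Q = 72.
CS = ½·(124 − 88)·72 = 1296.
The monopolist equates marginal revenue to marginal cost: 124 − Q = 88, so Q = 36. From demand, P = 106.
CS = ½·(124 − 106)·36 = 324.
Change in consumer surplus: 324 − 1296 = −972.

Consumer surplus falls by 972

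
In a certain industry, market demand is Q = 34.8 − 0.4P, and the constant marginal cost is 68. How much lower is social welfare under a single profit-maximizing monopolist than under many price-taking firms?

Inverting demand: P = 87 − 2.5Q.
Competitive firms price at marginal cost: P = 68, giving Q = 7.6.
CS = ½·(87 − 68)·7.6 = 72.2; PS = (68 − 68)·7.6 = 0; TS = 72.2.
A monopolist chooses Q where MR = MC. MR = 87 − 5Q; setting this equal to 68 gives Q = 3.8 and P = 77.5.
CS = ½·(87 − 77.5)·3.8 = 18.05; PS = (77.5 − 68)·3.8 = 36.1; TS = 54.15.
Change in social welfare: 54.15 − 72.2 = −18.05.

TS falls by 18.05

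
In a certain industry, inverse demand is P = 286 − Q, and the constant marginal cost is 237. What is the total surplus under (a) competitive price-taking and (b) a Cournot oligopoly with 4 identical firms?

Competition: TS = 1200.5; Cournot: TS = 1152.48

Under competition P = MC = 237, so Q = (286 − 237)/1 = 49.
CS = ½·(286 − 237)·49 = 1200.5; PS = (237 − 237)·49 = 0; TS = 1200.5.
With 4 symmetric Cournot firms, each firm's FOC gives 286 − 5q = 237, so q = 9.8, Q = 4·9.8 = 39.2, and P = 246.8.
CS = ½·(286 − 246.8)·39.2 = 768.32; PS = (246.8 − 237)·39.2 = 384.16; TS = 1152.48.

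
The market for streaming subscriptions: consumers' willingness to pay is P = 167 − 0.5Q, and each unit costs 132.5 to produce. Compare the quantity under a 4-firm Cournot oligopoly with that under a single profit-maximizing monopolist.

In a 4-firm Cournot equilibrium, symmetry and the first-order condition give q = (167 − 132.5)/(2.5) = 13.8. So Q = 55.2 and P = 139.4.
The monopolist equates marginal revenue to marginal cost: 167 − Q = 132.5, so Q = 34.5. From demand, P = 149.75.

Cournot: Q = 55.2; Monopoly: Q = 34.5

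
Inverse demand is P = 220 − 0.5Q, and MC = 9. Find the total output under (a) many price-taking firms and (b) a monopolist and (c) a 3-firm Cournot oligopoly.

Competitive firms price at marginal cost: P = 9, giving Q = 422.
The monopolist equates marginal revenue to marginal cost: 220 − Q = 9, so Q = 211. From demand, P = 114.5.
In a 3-firm Cournot equilibrium, symmetry and the first-order condition give q = (220 − 9)/(2) = 105.5. So Q = 316.5 and P = 61.75.

Competition: Q = 422; Monopoly: Q = 211; Cournot: Q = 316.5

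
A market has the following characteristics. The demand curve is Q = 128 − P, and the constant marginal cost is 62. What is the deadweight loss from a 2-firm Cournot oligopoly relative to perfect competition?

Inverting demand: P = 128 − Q.
Competitive firms price at marginal cost: P = 62, giving Q = 66.
Cournot with 2 identical firms: the symmetric best-response condition is 128 − 3q = 62. Each firm produces q = 22, total output Q = 44, price P = 84.
DWL is the triangle between Q = 44 and Q = 66: ½·(66 − 44)·(84 − 62) = 242.

DWL = 242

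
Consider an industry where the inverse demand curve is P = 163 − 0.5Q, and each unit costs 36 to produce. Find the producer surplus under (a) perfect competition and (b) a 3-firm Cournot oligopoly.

Competition: PS = 0; Cournot: PS = 6048.375

Perfect competition: P = MC = 36, so 163 − 0.5Q = 36 and Q = 254.
PS = (36 − 36)·254 = 0.
In a 3-firm Cournot equilibrium, symmetry and the first-order condition give q = (163 − 36)/(2) = 63.5. So Q = 190.5 and P = 67.75.
PS = (67.75 − 36)·190.5 = 6048.375.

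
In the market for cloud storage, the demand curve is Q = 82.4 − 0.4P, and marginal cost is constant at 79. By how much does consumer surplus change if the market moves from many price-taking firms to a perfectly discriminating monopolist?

Inverting demand: P = 206 − 2.5Q.
Perfect competition: P = MC = 79, so 206 − 2.5Q = 79 and Q = 50.8.
CS = ½·(206 − 79)·50.8 = 3225.8.
With perfect price discrimination, output is the efficient level Q = 50.8 (where demand meets MC), but every buyer pays their willingness to pay: CS = 0 and PS = total surplus.
CS = 0.
Change in consumer surplus: 0 − 3225.8 = −3225.8.

CS falls by 3225.8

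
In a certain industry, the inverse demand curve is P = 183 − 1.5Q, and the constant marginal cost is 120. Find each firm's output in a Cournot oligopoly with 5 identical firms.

In a 5-firm Cournot equilibrium, symmetry and the first-order condition give q = (183 − 120)/(9) = 7. So Q = 35 and P = 130.5.

q_i = 7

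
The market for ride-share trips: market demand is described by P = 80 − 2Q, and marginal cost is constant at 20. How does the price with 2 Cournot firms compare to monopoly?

Cournot: P = 40; Monopoly: P = 50

In a 2-firm Cournot equilibrium, symmetry and the first-order condition give q = (80 − 20)/(6) = 10. So Q = 20 and P = 40.
The monopolist equates marginal revenue to marginal cost: 80 − 4Q = 20, so Q = 15. From demand, P = 50.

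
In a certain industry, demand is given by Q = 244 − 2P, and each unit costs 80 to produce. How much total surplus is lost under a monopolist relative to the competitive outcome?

Inverting demand: P = 122 − 0.5Q.
Perfect competition: P = MC = 80, so 122 − 0.5Q = 80 and Q = 84.
A monopolist chooses Q where MR = MC. MR = 122 − Q; setting this equal to 80 gives Q = 42 and P = 101.
DWL is the triangle between Q = 42 and Q = 84: ½·(84 − 42)·(101 − 80) = 441.

DWL = 441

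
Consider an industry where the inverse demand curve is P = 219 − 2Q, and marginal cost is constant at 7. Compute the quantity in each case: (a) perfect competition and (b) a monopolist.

Competition: Q = 106; Monopoly: Q = 53

Under competition P = MC = 7, so Q = (219 − 7)/2 = 106.
A monopolist chooses Q where MR = MC. MR = 219 − 4Q; setting this equal to 7 gives Q = 53 and P = 113.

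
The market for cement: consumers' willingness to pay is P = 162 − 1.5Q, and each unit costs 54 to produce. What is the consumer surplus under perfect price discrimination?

A perfectly discriminating monopolist sells every unit with P(Q) ≥ MC(Q), so output equals the competitive quantity Q = 72. Each buyer pays their reservation price, so CS = 0 and the firm captures all surplus.
CS = 0.

CS = 0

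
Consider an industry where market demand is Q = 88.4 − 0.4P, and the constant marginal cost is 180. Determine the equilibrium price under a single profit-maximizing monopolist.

P = 200.5

Inverting demand: P = 221 − 2.5Q.
The monopolist equates marginal revenue to marginal cost: 221 − 5Q = 180, so Q = 8.2. From demand, P = 200.5.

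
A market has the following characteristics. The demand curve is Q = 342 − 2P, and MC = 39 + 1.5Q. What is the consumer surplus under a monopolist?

Inverting demand: P = 171 − 0.5Q.
A monopolist chooses Q where MR = MC. MR = 171 − Q; setting this equal to 39 + 1.5Q gives Q = 52.8 and P = 144.6.
CS = ½·(171 − 144.6)·52.8 = 696.96.

CS = 696.96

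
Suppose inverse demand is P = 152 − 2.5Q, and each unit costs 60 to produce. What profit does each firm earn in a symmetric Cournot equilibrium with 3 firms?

π_i = 211.6

In a 3-firm Cournot equilibrium, symmetry and the first-order condition give q = (152 − 60)/(10) = 9.2. So Q = 27.6 and P = 83.
Each firm's profit = (83 − 60)·9.2 = 211.6.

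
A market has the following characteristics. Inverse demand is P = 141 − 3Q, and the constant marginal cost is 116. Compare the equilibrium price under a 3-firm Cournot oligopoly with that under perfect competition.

With 3 symmetric Cournot firms, each firm's FOC gives 141 − 12q = 116, so q = 25/12, Q = 3·25/12 = 6.25, and P = 122.25.
Under competition P = MC = 116, so Q = (141 − 116)/3 = 25/3.

Cournot: P = 122.25; Competition: P = 116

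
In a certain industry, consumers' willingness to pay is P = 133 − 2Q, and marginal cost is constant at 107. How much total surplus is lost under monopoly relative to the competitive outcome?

DWL = 42.25

Perfect competition: P = MC = 107, so 133 − 2Q = 107 and Q = 13.
A monopolist chooses Q where MR = MC. MR = 133 − 4Q; setting this equal to 107 gives Q = 6.5 and P = 120.
DWL is the triangle between Q = 6.5 and Q = 13: ½·(13 − 6.5)·(120 − 107) = 42.25.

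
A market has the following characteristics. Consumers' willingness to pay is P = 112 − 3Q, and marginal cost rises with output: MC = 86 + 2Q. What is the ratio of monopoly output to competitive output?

Q_m/Q_c = 0.625

A monopolist chooses Q where MR = MC. MR = 112 − 6Q; setting this equal to 86 + 2Q gives Q = 3.25 and P = 102.25.
Under competition P = MC: 112 − 3Q = 86 + 2Q ⇒ Q = 5.2, P = 96.4.
Ratio Q_m/Q_c = 3.25/5.2 = 0.625.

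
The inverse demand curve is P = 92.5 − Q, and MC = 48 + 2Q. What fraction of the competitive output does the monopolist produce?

Monopoly sets MR = MC: 92.5 − 2Q = 48 + 2Q ⇒ Q = 11.125, P = 92.5 − 11.125 = 81.375.
Competitive equilibrium sets price equal to marginal cost: 92.5 − Q = 48 + 2Q, so Q = 89/6 and P = 233/3.
Ratio Q_m/Q_c = 11.125/(89/6) = 0.75.

Q_m/Q_c = 0.75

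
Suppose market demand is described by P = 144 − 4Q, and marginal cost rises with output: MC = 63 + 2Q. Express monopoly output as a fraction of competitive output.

Q_m/Q_c = 0.6

Monopoly sets MR = MC: 144 − 8Q = 63 + 2Q ⇒ Q = 8.1, P = 144 − 4·8.1 = 111.6.
Under competition P = MC: 144 − 4Q = 63 + 2Q ⇒ Q = 13.5, P = 90.
Ratio Q_m/Q_c = 8.1/13.5 = 0.6.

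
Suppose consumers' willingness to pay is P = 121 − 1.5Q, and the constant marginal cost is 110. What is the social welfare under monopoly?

The monopolist equates marginal revenue to marginal cost: 121 − 3Q = 110, so Q = 11/3. From demand, P = 115.5.
CS = ½·(121 − 115.5)·11/3 = 121/12; PS = (115.5 − 110)·11/3 = 121/6; TS = 30.25.

TS = 30.25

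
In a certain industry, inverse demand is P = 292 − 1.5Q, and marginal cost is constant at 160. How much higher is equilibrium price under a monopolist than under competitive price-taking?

Perfect competition: P = MC = 160, so 292 − 1.5Q = 160 and Q = 88.
The monopolist equates marginal revenue to marginal cost: 292 − 3Q = 160, so Q = 44. From demand, P = 226.
Change in equilibrium price: 226 − 160 = 66.

Equilibrium price rises by 66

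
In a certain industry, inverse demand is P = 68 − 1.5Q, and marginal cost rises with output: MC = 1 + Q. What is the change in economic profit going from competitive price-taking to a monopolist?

Under competition P = MC: 68 − 1.5Q = 1 + Q ⇒ Q = 26.8, P = 27.8.
Profit = 27.8·26.8 − (1·26.8 + ½·1·26.8²) = 359.12.
The monopolist equates marginal revenue to marginal cost: 68 − 3Q = 1 + Q, so Q = 16.75. From demand, P = 42.875.
Profit = 42.875·16.75 − (1·16.75 + ½·1·16.75²) = 561.125.
Change in economic profit: 561.125 − 359.12 = 202.005.

Economic profit rises by 202.005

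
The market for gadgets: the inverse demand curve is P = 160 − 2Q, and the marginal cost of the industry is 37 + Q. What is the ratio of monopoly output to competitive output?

The monopolist equates marginal revenue to marginal cost: 160 − 4Q = 37 + Q, so Q = 24.6. From demand, P = 110.8.
Competitive equilibrium sets price equal to marginal cost: 160 − 2Q = 37 + Q, so Q = 41 and P = 78.
Ratio Q_m/Q_c = 24.6/41 = 0.6.

Q_m/Q_c = 0.6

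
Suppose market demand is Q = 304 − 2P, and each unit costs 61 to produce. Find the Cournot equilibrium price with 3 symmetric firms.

P = 83.75

Inverting demand: P = 152 − 0.5Q.
In a 3-firm Cournot equilibrium, symmetry and the first-order condition give q = (152 − 61)/(2) = 45.5. So Q = 136.5 and P = 83.75.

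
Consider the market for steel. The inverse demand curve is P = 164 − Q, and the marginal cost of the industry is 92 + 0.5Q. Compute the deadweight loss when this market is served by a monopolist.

DWL = 276.48

Under competition P = MC: 164 − Q = 92 + 0.5Q ⇒ Q = 48, P = 116.
Monopoly sets MR = MC: 164 − 2Q = 92 + 0.5Q ⇒ Q = 28.8, P = 164 − 28.8 = 135.2.
CS = ½·(164 − 116)·48 = 1152; PS = (116·48 − 92·48 − ½·0.5·48²) = 576; TS = 1728.
CS = ½·(164 − 135.2)·28.8 = 414.72; PS = (135.2·28.8 − 92·28.8 − ½·0.5·28.8²) = 1036.8; TS = 1451.52.
DWL = 1728 − 1451.52 = 276.48.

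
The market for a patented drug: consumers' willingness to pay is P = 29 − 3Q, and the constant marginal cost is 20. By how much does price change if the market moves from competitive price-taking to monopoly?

Perfect competition: P = MC = 20, so 29 − 3Q = 20 and Q = 3.
A monopolist chooses Q where MR = MC. MR = 29 − 6Q; setting this equal to 20 gives Q = 1.5 and P = 24.5.
Change in price: 24.5 − 20 = 4.5.

Price rises by 4.5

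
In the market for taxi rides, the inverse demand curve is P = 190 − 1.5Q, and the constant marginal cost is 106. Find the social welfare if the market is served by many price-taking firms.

Competitive firms price at marginal cost: P = 106, giving Q = 56.
CS = ½·(190 − 106)·56 = 2352; PS = (106 − 106)·56 = 0; TS = 2352.

TS = 2352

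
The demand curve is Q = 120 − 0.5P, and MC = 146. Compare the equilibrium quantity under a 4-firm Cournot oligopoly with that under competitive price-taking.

Cournot: Q = 37.6; Competition: Q = 47

Inverting demand: P = 240 − 2Q.
In a 4-firm Cournot equilibrium, symmetry and the first-order condition give q = (240 − 146)/(10) = 9.4. So Q = 37.6 and P = 164.8.
Under competition P = MC = 146, so Q = (240 − 146)/2 = 47.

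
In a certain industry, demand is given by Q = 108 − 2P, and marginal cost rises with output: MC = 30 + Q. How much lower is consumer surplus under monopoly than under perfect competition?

Inverting demand: P = 54 − 0.5Q.
Under competition P = MC: 54 − 0.5Q = 30 + Q ⇒ Q = 16, P = 46.
CS = ½·(54 − 46)·16 = 64.
A monopolist chooses Q where MR = MC. MR = 54 − Q; setting this equal to 30 + Q gives Q = 12 and P = 48.
CS = ½·(54 − 48)·12 = 36.
Change in consumer surplus: 36 − 64 = −28.

CS falls by 28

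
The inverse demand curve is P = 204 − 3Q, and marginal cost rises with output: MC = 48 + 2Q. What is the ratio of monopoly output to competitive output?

A monopolist chooses Q where MR = MC. MR = 204 − 6Q; setting this equal to 48 + 2Q gives Q = 19.5 and P = 145.5.
Competitive equilibrium sets price equal to marginal cost: 204 − 3Q = 48 + 2Q, so Q = 31.2 and P = 110.4.
Ratio Q_m/Q_c = 19.5/31.2 = 0.625.

Q_m/Q_c = 0.625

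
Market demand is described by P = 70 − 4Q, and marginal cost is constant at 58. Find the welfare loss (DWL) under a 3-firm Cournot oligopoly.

Competitive firms price at marginal cost: P = 58, giving Q = 3.
In a 3-firm Cournot equilibrium, symmetry and the first-order condition give q = (70 − 58)/(16) = 0.75. So Q = 2.25 and P = 61.
DWL is the triangle between Q = 2.25 and Q = 3: ½·(3 − 2.25)·(61 − 58) = 1.125.

DWL = 1.125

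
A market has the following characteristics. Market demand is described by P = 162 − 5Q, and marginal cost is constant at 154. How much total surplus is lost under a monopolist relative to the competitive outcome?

DWL = 1.6

Competitive firms price at marginal cost: P = 154, giving Q = 1.6.
A monopolist chooses Q where MR = MC. MR = 162 − 10Q; setting this equal to 154 gives Q = 0.8 and P = 158.
DWL is the triangle between Q = 0.8 and Q = 1.6: ½·(1.6 − 0.8)·(158 − 154) = 1.6.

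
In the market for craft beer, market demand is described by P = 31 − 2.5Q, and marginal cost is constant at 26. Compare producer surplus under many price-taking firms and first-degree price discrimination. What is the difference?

Perfect competition: P = MC = 26, so 31 − 2.5Q = 26 and Q = 2.
PS = (26 − 26)·2 = 0.
Under first-degree price discrimination the firm charges each unit its demand price and produces up to where P = MC, i.e. Q = 2. Consumer surplus is zero; producer surplus equals total surplus.
PS = ½·(31 − 26)·2 = 5.
Change in producer surplus: 5 − 0 = 5.

Producer surplus rises by 5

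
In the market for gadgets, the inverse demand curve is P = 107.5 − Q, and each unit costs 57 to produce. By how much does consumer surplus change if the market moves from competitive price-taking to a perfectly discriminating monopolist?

CS falls by 1275.125

Perfect competition: P = MC = 57, so 107.5 − Q = 57 and Q = 50.5.
CS = ½·(107.5 − 57)·50.5 = 1275.125.
Under first-degree price discrimination the firm charges each unit its demand price and produces up to where P = MC, i.e. Q = 50.5. Consumer surplus is zero; producer surplus equals total surplus.
CS = 0.
Change in consumer surplus: 0 − 1275.125 = −1275.125.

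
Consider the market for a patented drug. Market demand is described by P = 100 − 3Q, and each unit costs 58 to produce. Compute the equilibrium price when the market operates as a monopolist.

The monopolist equates marginal revenue to marginal cost: 100 − 6Q = 58, so Q = 7. From demand, P = 79.

P = 79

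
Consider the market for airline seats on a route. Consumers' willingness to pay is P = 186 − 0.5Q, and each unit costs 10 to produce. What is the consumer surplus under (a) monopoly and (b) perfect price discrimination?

Monopoly: CS = 7744; Perfect PD: CS = 0

Monopoly sets MR = MC: 186 − Q = 10 ⇒ Q = 176, P = 186 − 0.5·176 = 98.
CS = ½·(186 − 98)·176 = 7744.
With perfect price discrimination, output is the efficient level Q = 352 (where demand meets MC), but every buyer pays their willingness to pay: CS = 0 and PS = total surplus.
CS = 0.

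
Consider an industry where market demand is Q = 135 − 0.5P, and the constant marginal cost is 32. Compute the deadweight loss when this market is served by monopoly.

Inverting demand: P = 270 − 2Q.
Perfect competition: P = MC = 32, so 270 − 2Q = 32 and Q = 119.
The monopolist equates marginal revenue to marginal cost: 270 − 4Q = 32, so Q = 59.5. From demand, P = 151.
DWL is the triangle between Q = 59.5 and Q = 119: ½·(119 − 59.5)·(151 − 32) = 3540.25.

DWL = 3540.25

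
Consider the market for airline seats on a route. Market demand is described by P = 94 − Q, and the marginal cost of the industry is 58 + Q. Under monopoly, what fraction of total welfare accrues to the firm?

PS/TS = 0.75

Monopoly sets MR = MC: 94 − 2Q = 58 + Q ⇒ Q = 12, P = 94 − 12 = 82.
CS = ½·(94 − 82)·12 = 72.
PS = P·Q − VC(Q) = 82·12 − (58·12 + ½·1·12²) = 216.
Share captured = PS/TS = 216/288 = 0.75.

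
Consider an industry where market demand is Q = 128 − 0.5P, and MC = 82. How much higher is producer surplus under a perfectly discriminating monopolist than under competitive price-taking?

Inverting demand: P = 256 − 2Q.
Under competition P = MC = 82, so Q = (256 − 82)/2 = 87.
PS = (82 − 82)·87 = 0.
Under first-degree price discrimination the firm charges each unit its demand price and produces up to where P = MC, i.e. Q = 87. Consumer surplus is zero; producer surplus equals total surplus.
PS = ½·(256 − 82)·87 = 7569.
Change in producer surplus: 7569 − 0 = 7569.

Producer surplus rises by 7569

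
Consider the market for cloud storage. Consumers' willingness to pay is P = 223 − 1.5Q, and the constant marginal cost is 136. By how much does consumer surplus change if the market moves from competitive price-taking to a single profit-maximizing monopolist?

Perfect competition: P = MC = 136, so 223 − 1.5Q = 136 and Q = 58.
CS = ½·(223 − 136)·58 = 2523.
Monopoly sets MR = MC: 223 − 3Q = 136 ⇒ Q = 29, P = 223 − 1.5·29 = 179.5.
CS = ½·(223 − 179.5)·29 = 630.75.
Change in consumer surplus: 630.75 − 2523 = −1892.25.

CS falls by 1892.25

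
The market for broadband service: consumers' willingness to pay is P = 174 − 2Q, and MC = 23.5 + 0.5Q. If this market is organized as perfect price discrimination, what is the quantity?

Q = 60.2

Under first-degree price discrimination the firm charges each unit its demand price and produces up to where P = MC, i.e. Q = 60.2. Consumer surplus is zero; producer surplus equals total surplus.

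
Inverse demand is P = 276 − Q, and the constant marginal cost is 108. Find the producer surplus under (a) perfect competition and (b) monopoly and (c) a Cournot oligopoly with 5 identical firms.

Perfect competition: P = MC = 108, so 276 − Q = 108 and Q = 168.
PS = (108 − 108)·168 = 0.
The monopolist equates marginal revenue to marginal cost: 276 − 2Q = 108, so Q = 84. From demand, P = 192.
PS = (192 − 108)·84 = 7056.
In a 5-firm Cournot equilibrium, symmetry and the first-order condition give q = (276 − 108)/(6) = 28. So Q = 140 and P = 136.
PS = (136 − 108)·140 = 3920.

Competition: PS = 0; Monopoly: PS = 7056; Cournot: PS = 3920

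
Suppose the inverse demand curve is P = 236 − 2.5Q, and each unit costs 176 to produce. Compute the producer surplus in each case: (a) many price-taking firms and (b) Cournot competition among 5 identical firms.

Under competition P = MC = 176, so Q = (236 − 176)/2.5 = 24.
PS = (176 − 176)·24 = 0.
With 5 symmetric Cournot firms, each firm's FOC gives 236 − 15q = 176, so q = 4, Q = 5·4 = 20, and P = 186.
PS = (186 − 176)·20 = 200.

Competition: PS = 0; Cournot: PS = 200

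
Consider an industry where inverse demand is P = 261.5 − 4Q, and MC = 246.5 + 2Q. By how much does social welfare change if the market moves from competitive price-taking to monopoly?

Competitive equilibrium sets price equal to marginal cost: 261.5 − 4Q = 246.5 + 2Q, so Q = 2.5 and P = 251.5.
CS = ½·(261.5 − 251.5)·2.5 = 12.5; PS = (251.5·2.5 − 246.5·2.5 − ½·2·2.5²) = 6.25; TS = 18.75.
A monopolist chooses Q where MR = MC. MR = 261.5 − 8Q; setting this equal to 246.5 + 2Q gives Q = 1.5 and P = 255.5.
CS = ½·(261.5 − 255.5)·1.5 = 4.5; PS = (255.5·1.5 − 246.5·1.5 − ½·2·1.5²) = 11.25; TS = 15.75.
Change in social welfare: 15.75 − 18.75 = −3.

Social welfare falls by 3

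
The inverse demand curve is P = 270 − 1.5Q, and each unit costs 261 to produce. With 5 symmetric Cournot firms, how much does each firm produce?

In a 5-firm Cournot equilibrium, symmetry and the first-order condition give q = (270 − 261)/(9) = 1. So Q = 5 and P = 262.5.

q_i = 1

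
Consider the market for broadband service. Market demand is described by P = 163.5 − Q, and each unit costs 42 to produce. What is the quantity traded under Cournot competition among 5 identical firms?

Q = 101.25

In a 5-firm Cournot equilibrium, symmetry and the first-order condition give q = (163.5 − 42)/(6) = 20.25. So Q = 101.25 and P = 62.25.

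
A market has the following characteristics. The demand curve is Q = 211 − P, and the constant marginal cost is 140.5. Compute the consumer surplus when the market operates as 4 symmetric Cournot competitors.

CS = 1590.48

Inverting demand: P = 211 − Q.
In a 4-firm Cournot equilibrium, symmetry and the first-order condition give q = (211 − 140.5)/(5) = 14.1. So Q = 56.4 and P = 154.6.
CS = ½·(211 − 154.6)·56.4 = 1590.48.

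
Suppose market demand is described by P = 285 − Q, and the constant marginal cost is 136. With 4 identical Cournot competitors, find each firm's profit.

With 4 symmetric Cournot firms, each firm's FOC gives 285 − 5q = 136, so q = 29.8, Q = 4·29.8 = 119.2, and P = 165.8.
Each firm's profit = (165.8 − 136)·29.8 = 888.04.

π_i = 888.04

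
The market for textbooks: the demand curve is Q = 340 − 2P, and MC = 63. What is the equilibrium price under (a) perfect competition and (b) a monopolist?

Competition: P = 63; Monopoly: P = 116.5

Inverting demand: P = 170 − 0.5Q.
Under competition P = MC = 63, so Q = (170 − 63)/0.5 = 214.
Monopoly sets MR = MC: 170 − Q = 63 ⇒ Q = 107, P = 170 − 0.5·107 = 116.5.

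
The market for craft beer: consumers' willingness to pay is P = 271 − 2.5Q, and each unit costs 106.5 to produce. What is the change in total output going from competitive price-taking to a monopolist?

Perfect competition: P = MC = 106.5, so 271 − 2.5Q = 106.5 and Q = 65.8.
Monopoly sets MR = MC: 271 − 5Q = 106.5 ⇒ Q = 32.9, P = 271 − 2.5·32.9 = 188.75.
Change in total output: 32.9 − 65.8 = −32.9.

Q falls by 32.9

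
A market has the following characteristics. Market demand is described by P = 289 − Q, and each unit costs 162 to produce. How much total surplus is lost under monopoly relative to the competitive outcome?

Perfect competition: P = MC = 162, so 289 − Q = 162 and Q = 127.
Monopoly sets MR = MC: 289 − 2Q = 162 ⇒ Q = 63.5, P = 289 − 63.5 = 225.5.
DWL is the triangle between Q = 63.5 and Q = 127: ½·(127 − 63.5)·(225.5 − 162) = 2016.125.

DWL = 2016.125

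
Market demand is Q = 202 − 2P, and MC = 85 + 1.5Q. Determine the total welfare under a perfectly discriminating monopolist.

TS = 64

Inverting demand: P = 101 − 0.5Q.
With perfect price discrimination, output is the efficient level Q = 8 (where demand meets MC), but every buyer pays their willingness to pay: CS = 0 and PS = total surplus.
TS = 64 (equal to competitive TS).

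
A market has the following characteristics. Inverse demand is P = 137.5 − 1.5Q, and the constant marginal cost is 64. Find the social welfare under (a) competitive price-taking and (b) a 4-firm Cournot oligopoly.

Competition: TS = 1800.75; Cournot: TS = 1728.72

Perfect competition: P = MC = 64, so 137.5 − 1.5Q = 64 and Q = 49.
CS = ½·(137.5 − 64)·49 = 1800.75; PS = (64 − 64)·49 = 0; TS = 1800.75.
In a 4-firm Cournot equilibrium, symmetry and the first-order condition give q = (137.5 − 64)/(7.5) = 9.8. So Q = 39.2 and P = 78.7.
CS = ½·(137.5 − 78.7)·39.2 = 1152.48; PS = (78.7 − 64)·39.2 = 576.24; TS = 1728.72.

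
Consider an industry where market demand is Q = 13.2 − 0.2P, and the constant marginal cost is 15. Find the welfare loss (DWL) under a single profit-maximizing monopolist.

Inverting demand: P = 66 − 5Q.
Perfect competition: P = MC = 15, so 66 − 5Q = 15 and Q = 10.2.
Monopoly sets MR = MC: 66 − 10Q = 15 ⇒ Q = 5.1, P = 66 − 5·5.1 = 40.5.
DWL is the triangle between Q = 5.1 and Q = 10.2: ½·(10.2 − 5.1)·(40.5 − 15) = 65.025.

DWL = 65.025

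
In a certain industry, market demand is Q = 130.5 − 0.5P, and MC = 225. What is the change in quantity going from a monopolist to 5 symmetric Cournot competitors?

Inverting demand: P = 261 − 2Q.
Monopoly sets MR = MC: 261 − 4Q = 225 ⇒ Q = 9, P = 261 − 2·9 = 243.
Cournot with 5 identical firms: the symmetric best-response condition is 261 − 12q = 225. Each firm produces q = 3, total output Q = 15, price P = 231.
Change in quantity: 15 − 9 = 6.

Q rises by 6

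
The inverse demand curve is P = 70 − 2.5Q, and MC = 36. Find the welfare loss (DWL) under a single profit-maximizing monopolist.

Competitive firms price at marginal cost: P = 36, giving Q = 13.6.
Monopoly sets MR = MC: 70 − 5Q = 36 ⇒ Q = 6.8, P = 70 − 2.5·6.8 = 53.
DWL is the triangle between Q = 6.8 and Q = 13.6: ½·(13.6 − 6.8)·(53 − 36) = 57.8.

DWL = 57.8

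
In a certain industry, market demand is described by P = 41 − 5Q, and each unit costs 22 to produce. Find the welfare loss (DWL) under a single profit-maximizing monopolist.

Under competition P = MC = 22, so Q = (41 − 22)/5 = 3.8.
A monopolist chooses Q where MR = MC. MR = 41 − 10Q; setting this equal to 22 gives Q = 1.9 and P = 31.5.
DWL is the triangle between Q = 1.9 and Q = 3.8: ½·(3.8 − 1.9)·(31.5 − 22) = 9.025.

DWL = 9.025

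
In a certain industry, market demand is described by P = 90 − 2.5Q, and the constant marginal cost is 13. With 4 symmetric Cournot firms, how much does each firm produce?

q_i = 6.16

In a 4-firm Cournot equilibrium, symmetry and the first-order condition give q = (90 − 13)/(12.5) = 6.16. So Q = 24.64 and P = 28.4.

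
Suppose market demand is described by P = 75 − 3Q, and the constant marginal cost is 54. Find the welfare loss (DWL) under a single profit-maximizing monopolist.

Perfect competition: P = MC = 54, so 75 − 3Q = 54 and Q = 7.
A monopolist chooses Q where MR = MC. MR = 75 − 6Q; setting this equal to 54 gives Q = 3.5 and P = 64.5.
DWL is the triangle between Q = 3.5 and Q = 7: ½·(7 − 3.5)·(64.5 − 54) = 18.375.

DWL = 18.375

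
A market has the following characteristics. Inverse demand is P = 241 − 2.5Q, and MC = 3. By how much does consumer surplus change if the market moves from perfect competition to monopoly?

Consumer surplus falls by 8496.6

Perfect competition: P = MC = 3, so 241 − 2.5Q = 3 and Q = 95.2.
CS = ½·(241 − 3)·95.2 = 11328.8.
The monopolist equates marginal revenue to marginal cost: 241 − 5Q = 3, so Q = 47.6. From demand, P = 122.
CS = ½·(241 − 122)·47.6 = 2832.2.
Change in consumer surplus: 2832.2 − 11328.8 = −8496.6.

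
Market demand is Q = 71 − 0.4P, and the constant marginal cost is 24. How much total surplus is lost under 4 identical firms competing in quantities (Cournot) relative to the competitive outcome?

DWL = 188.498

Inverting demand: P = 177.5 − 2.5Q.
Under competition P = MC = 24, so Q = (177.5 − 24)/2.5 = 61.4.
In a 4-firm Cournot equilibrium, symmetry and the first-order condition give q = (177.5 − 24)/(12.5) = 12.28. So Q = 49.12 and P = 54.7.
DWL is the triangle between Q = 49.12 and Q = 61.4: ½·(61.4 − 49.12)·(54.7 − 24) = 188.498.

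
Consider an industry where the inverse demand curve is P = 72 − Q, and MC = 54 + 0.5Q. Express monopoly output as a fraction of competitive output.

A monopolist chooses Q where MR = MC. MR = 72 − 2Q; setting this equal to 54 + 0.5Q gives Q = 7.2 and P = 64.8.
Competitive equilibrium sets price equal to marginal cost: 72 − Q = 54 + 0.5Q, so Q = 12 and P = 60.
Ratio Q_m/Q_c = 7.2/12 = 0.6.

Q_m/Q_c = 0.6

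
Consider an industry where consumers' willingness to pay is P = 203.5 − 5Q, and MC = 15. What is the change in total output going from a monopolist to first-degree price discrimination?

Q rises by 18.85

Monopoly sets MR = MC: 203.5 − 10Q = 15 ⇒ Q = 18.85, P = 203.5 − 5·18.85 = 109.25.
Under first-degree price discrimination the firm charges each unit its demand price and produces up to where P = MC, i.e. Q = 37.7. Consumer surplus is zero; producer surplus equals total surplus.
Change in total output: 37.7 − 18.85 = 18.85.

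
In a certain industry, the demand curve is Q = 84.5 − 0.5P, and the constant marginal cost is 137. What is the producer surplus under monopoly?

Inverting demand: P = 169 − 2Q.
The monopolist equates marginal revenue to marginal cost: 169 − 4Q = 137, so Q = 8. From demand, P = 153.
PS = (153 − 137)·8 = 128.

PS = 128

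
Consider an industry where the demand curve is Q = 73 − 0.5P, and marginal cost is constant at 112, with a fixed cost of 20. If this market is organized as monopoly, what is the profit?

Profit = 124.5

Inverting demand: P = 146 − 2Q.
A monopolist chooses Q where MR = MC. MR = 146 − 4Q; setting this equal to 112 gives Q = 8.5 and P = 129.
Profit = (129 − 112)·8.5 − 20 = 124.5.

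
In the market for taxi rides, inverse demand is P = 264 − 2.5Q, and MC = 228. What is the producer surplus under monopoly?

The monopolist equates marginal revenue to marginal cost: 264 − 5Q = 228, so Q = 7.2. From demand, P = 246.
PS = (246 − 228)·7.2 = 129.6.

PS = 129.6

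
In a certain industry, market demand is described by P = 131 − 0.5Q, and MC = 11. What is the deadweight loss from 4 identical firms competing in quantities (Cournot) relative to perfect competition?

DWL = 576

Competitive firms price at marginal cost: P = 11, giving Q = 240.
With 4 symmetric Cournot firms, each firm's FOC gives 131 − 2.5q = 11, so q = 48, Q = 4·48 = 192, and P = 35.
DWL is the triangle between Q = 192 and Q = 240: ½·(240 − 192)·(35 − 11) = 576.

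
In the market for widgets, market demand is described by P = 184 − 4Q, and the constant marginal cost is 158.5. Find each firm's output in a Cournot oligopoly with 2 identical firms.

Cournot with 2 identical firms: the symmetric best-response condition is 184 − 12q = 158.5. Each firm produces q = 2.125, total output Q = 4.25, price P = 167.

q_i = 2.125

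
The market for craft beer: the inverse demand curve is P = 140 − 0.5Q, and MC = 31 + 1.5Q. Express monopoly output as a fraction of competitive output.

A monopolist chooses Q where MR = MC. MR = 140 − Q; setting this equal to 31 + 1.5Q gives Q = 43.6 and P = 118.2.
Under competition P = MC: 140 − 0.5Q = 31 + 1.5Q ⇒ Q = 54.5, P = 112.75.
Ratio Q_m/Q_c = 43.6/54.5 = 0.8.

Q_m/Q_c = 0.8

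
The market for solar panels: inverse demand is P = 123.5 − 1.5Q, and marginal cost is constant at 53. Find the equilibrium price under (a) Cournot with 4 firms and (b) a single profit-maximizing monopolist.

Cournot with 4 identical firms: the symmetric best-response condition is 123.5 − 7.5q = 53. Each firm produces q = 9.4, total output Q = 37.6, price P = 67.1.
A monopolist chooses Q where MR = MC. MR = 123.5 − 3Q; setting this equal to 53 gives Q = 23.5 and P = 88.25.

Cournot: P = 67.1; Monopoly: P = 88.25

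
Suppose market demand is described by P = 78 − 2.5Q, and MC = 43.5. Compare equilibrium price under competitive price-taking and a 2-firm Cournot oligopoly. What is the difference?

Equilibrium price rises by 11.5

Under competition P = MC = 43.5, so Q = (78 − 43.5)/2.5 = 13.8.
In a 2-firm Cournot equilibrium, symmetry and the first-order condition give q = (78 − 43.5)/(7.5) = 4.6. So Q = 9.2 and P = 55.
Change in equilibrium price: 55 − 43.5 = 11.5.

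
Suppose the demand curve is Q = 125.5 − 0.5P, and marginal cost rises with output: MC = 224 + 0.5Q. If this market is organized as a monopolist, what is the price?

Inverting demand: P = 251 − 2Q.
The monopolist equates marginal revenue to marginal cost: 251 − 4Q = 224 + 0.5Q, so Q = 6. From demand, P = 239.

P = 239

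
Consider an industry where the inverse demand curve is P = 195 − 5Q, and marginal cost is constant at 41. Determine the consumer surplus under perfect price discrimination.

A perfectly discriminating monopolist sells every unit with P(Q) ≥ MC(Q), so output equals the competitive quantity Q = 30.8. Each buyer pays their reservation price, so CS = 0 and the firm captures all surplus.
CS = 0.

CS = 0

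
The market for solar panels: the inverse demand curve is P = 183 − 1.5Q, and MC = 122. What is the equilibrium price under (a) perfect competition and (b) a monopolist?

Competition: P = 122; Monopoly: P = 152.5

Perfect competition: P = MC = 122, so 183 − 1.5Q = 122 and Q = 122/3.
A monopolist chooses Q where MR = MC. MR = 183 − 3Q; setting this equal to 122 gives Q = 61/3 and P = 152.5.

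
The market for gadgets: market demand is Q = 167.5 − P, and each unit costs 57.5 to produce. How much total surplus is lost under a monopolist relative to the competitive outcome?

DWL = 1512.5

Inverting demand: P = 167.5 − Q.
Under competition P = MC = 57.5, so Q = (167.5 − 57.5)/1 = 110.
Monopoly sets MR = MC: 167.5 − 2Q = 57.5 ⇒ Q = 55, P = 167.5 − 55 = 112.5.
DWL is the triangle between Q = 55 and Q = 110: ½·(110 − 55)·(112.5 − 57.5) = 1512.5.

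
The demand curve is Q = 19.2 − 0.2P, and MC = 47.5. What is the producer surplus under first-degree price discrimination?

Inverting demand: P = 96 − 5Q.
Under first-degree price discrimination the firm charges each unit its demand price and produces up to where P = MC, i.e. Q = 9.7. Consumer surplus is zero; producer surplus equals total surplus.
PS = ½·(96 − 47.5)·9.7 = 235.225.

PS = 235.225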